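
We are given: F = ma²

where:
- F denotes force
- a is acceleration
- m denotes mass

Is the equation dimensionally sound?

No

F (force) has dimensions [L M T^-2].
a (acceleration) has dimensions [L T^-2].
m (mass) has dimensions [M].

Left side: [L M T^-2]
Right side: [L^2 M T^-4]

The two sides have different dimensions, so the equation is NOT dimensionally consistent.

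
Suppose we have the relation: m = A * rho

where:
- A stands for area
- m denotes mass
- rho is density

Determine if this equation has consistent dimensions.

No

A (area) has dimensions [L^2].
m (mass) has dimensions [M].
rho (density) has dimensions [L^-3 M].

Left side: [M]
Right side: [L^-1 M]

The two sides have different dimensions, so the equation is NOT dimensionally consistent.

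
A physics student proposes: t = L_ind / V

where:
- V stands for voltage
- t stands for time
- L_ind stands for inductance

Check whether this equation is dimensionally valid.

No

V (voltage) has dimensions [I^-1 L^2 M T^-3].
t (time) has dimensions [T].
L_ind (inductance) has dimensions [I^-2 L^2 M T^-2].

Left side: [T]
Right side: [I^-1 T]

The two sides have different dimensions, so the equation is NOT dimensionally consistent.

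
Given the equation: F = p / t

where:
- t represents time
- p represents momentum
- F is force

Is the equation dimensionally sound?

Yes

t (time) has dimensions [T].
p (momentum) has dimensions [L M T^-1].
F (force) has dimensions [L M T^-2].

Left side: [L M T^-2]
Right side: [L M T^-2]

Both sides have the same dimensions, so the equation is dimensionally consistent.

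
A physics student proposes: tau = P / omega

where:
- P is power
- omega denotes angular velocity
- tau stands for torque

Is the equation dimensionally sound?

Yes

P (power) has dimensions [L^2 M T^-3].
omega (angular velocity) has dimensions [T^-1].
tau (torque) has dimensions [L^2 M T^-2].

Left side: [L^2 M T^-2]
Right side: [L^2 M T^-2]

Both sides have the same dimensions, so the equation is dimensionally consistent.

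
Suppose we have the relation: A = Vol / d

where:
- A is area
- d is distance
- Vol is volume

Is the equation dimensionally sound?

Yes

A (area) has dimensions [L^2].
d (distance) has dimensions [L].
Vol (volume) has dimensions [L^3].

Left side: [L^2]
Right side: [L^2]

Both sides have the same dimensions, so the equation is dimensionally consistent.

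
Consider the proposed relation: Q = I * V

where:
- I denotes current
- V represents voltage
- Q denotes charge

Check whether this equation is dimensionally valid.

No

I (current) has dimensions [I].
V (voltage) has dimensions [I^-1 L^2 M T^-3].
Q (charge) has dimensions [I T].

Left side: [I T]
Right side: [L^2 M T^-3]

The two sides have different dimensions, so the equation is NOT dimensionally consistent.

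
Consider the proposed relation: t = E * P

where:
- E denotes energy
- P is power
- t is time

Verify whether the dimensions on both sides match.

No

E (energy) has dimensions [L^2 M T^-2].
P (power) has dimensions [L^2 M T^-3].
t (time) has dimensions [T].

Left side: [T]
Right side: [L^4 M^2 T^-5]

The two sides have different dimensions, so the equation is NOT dimensionally consistent.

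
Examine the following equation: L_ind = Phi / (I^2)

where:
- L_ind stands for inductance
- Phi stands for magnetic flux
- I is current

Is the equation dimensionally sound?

No

L_ind (inductance) has dimensions [I^-2 L^2 M T^-2].
Phi (magnetic flux) has dimensions [I^-1 L^2 M T^-2].
I (current) has dimensions [I].

Left side: [I^-2 L^2 M T^-2]
Right side: [I^-3 L^2 M T^-2]

The two sides have different dimensions, so the equation is NOT dimensionally consistent.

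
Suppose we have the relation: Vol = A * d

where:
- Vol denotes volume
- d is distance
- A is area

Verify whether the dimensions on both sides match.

Yes

Vol (volume) has dimensions [L^3].
d (distance) has dimensions [L].
A (area) has dimensions [L^2].

Left side: [L^3]
Right side: [L^3]

Both sides have the same dimensions, so the equation is dimensionally consistent.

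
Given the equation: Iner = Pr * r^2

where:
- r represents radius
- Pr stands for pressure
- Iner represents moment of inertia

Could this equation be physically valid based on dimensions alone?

No

r (radius) has dimensions [L].
Pr (pressure) has dimensions [L^-1 M T^-2].
Iner (moment of inertia) has dimensions [L^2 M].

Left side: [L^2 M]
Right side: [L M T^-2]

The two sides have different dimensions, so the equation is NOT dimensionally consistent.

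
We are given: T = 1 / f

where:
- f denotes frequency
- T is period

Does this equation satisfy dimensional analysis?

Yes

f (frequency) has dimensions [T^-1].
T (period) has dimensions [T].

Left side: [T]
Right side: [T]

Both sides have the same dimensions, so the equation is dimensionally consistent.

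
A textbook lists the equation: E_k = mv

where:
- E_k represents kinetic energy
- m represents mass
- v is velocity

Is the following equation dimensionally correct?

No

E_k (kinetic energy) has dimensions [L^2 M T^-2].
m (mass) has dimensions [M].
v (velocity) has dimensions [L T^-1].

Left side: [L^2 M T^-2]
Right side: [L M T^-1]

The two sides have different dimensions, so the equation is NOT dimensionally consistent.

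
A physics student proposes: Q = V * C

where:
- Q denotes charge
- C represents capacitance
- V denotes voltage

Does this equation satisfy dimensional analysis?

Yes

Q (charge) has dimensions [I T].
C (capacitance) has dimensions [I^2 L^-2 M^-1 T^4].
V (voltage) has dimensions [I^-1 L^2 M T^-3].

Left side: [I T]
Right side: [I T]

Both sides have the same dimensions, so the equation is dimensionally consistent.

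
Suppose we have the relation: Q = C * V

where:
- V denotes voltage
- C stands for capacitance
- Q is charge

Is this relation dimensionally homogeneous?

Yes

V (voltage) has dimensions [I^-1 L^2 M T^-3].
C (capacitance) has dimensions [I^2 L^-2 M^-1 T^4].
Q (charge) has dimensions [I T].

Left side: [I T]
Right side: [I T]

Both sides have the same dimensions, so the equation is dimensionally consistent.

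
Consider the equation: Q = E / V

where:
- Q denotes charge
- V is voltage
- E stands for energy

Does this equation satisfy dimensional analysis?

Yes

Q (charge) has dimensions [I T].
V (voltage) has dimensions [I^-1 L^2 M T^-3].
E (energy) has dimensions [L^2 M T^-2].

Left side: [I T]
Right side: [I T]

Both sides have the same dimensions, so the equation is dimensionally consistent.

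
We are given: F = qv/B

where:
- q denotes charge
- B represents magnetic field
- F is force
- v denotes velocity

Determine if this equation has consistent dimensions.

No

q (charge) has dimensions [I T].
B (magnetic field) has dimensions [I^-1 M T^-2].
F (force) has dimensions [L M T^-2].
v (velocity) has dimensions [L T^-1].

Left side: [L M T^-2]
Right side: [I^2 L M^-1 T^2]

The two sides have different dimensions, so the equation is NOT dimensionally consistent.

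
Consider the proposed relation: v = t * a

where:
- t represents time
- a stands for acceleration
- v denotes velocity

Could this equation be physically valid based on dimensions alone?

Yes

t (time) has dimensions [T].
a (acceleration) has dimensions [L T^-2].
v (velocity) has dimensions [L T^-1].

Left side: [L T^-1]
Right side: [L T^-1]

Both sides have the same dimensions, so the equation is dimensionally consistent.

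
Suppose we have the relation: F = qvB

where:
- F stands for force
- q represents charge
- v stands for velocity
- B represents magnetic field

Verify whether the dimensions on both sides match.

Yes

F (force) has dimensions [L M T^-2].
q (charge) has dimensions [I T].
v (velocity) has dimensions [L T^-1].
B (magnetic field) has dimensions [I^-1 M T^-2].

Left side: [L M T^-2]
Right side: [L M T^-2]

Both sides have the same dimensions, so the equation is dimensionally consistent.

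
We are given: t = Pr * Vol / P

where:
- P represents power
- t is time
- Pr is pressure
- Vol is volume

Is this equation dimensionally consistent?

Yes

P (power) has dimensions [L^2 M T^-3].
t (time) has dimensions [T].
Pr (pressure) has dimensions [L^-1 M T^-2].
Vol (volume) has dimensions [L^3].

Left side: [T]
Right side: [T]

Both sides have the same dimensions, so the equation is dimensionally consistent.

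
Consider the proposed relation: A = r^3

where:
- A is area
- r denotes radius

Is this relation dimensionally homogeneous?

No

A (area) has dimensions [L^2].
r (radius) has dimensions [L].

Left side: [L^2]
Right side: [L^3]

The two sides have different dimensions, so the equation is NOT dimensionally consistent.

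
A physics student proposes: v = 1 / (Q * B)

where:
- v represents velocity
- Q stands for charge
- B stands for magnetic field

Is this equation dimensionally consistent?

No

v (velocity) has dimensions [L T^-1].
Q (charge) has dimensions [I T].
B (magnetic field) has dimensions [I^-1 M T^-2].

Left side: [L T^-1]
Right side: [M^-1 T]

The two sides have different dimensions, so the equation is NOT dimensionally consistent.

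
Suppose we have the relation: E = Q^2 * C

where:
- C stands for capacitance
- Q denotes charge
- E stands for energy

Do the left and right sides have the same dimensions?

No

C (capacitance) has dimensions [I^2 L^-2 M^-1 T^4].
Q (charge) has dimensions [I T].
E (energy) has dimensions [L^2 M T^-2].

Left side: [L^2 M T^-2]
Right side: [I^4 L^-2 M^-1 T^6]

The two sides have different dimensions, so the equation is NOT dimensionally consistent.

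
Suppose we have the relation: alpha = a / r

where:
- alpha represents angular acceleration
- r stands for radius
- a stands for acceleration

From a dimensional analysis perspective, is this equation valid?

Yes

alpha (angular acceleration) has dimensions [T^-2].
r (radius) has dimensions [L].
a (acceleration) has dimensions [L T^-2].

Left side: [T^-2]
Right side: [T^-2]

Both sides have the same dimensions, so the equation is dimensionally consistent.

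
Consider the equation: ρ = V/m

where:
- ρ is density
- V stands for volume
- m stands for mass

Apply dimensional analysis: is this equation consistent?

No

ρ (density) has dimensions [L^-3 M].
V (volume) has dimensions [L^3].
m (mass) has dimensions [M].

Left side: [L^-3 M]
Right side: [L^3 M^-1]

The two sides have different dimensions, so the equation is NOT dimensionally consistent.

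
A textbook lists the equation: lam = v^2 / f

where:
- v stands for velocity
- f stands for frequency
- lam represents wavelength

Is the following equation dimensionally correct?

No

v (velocity) has dimensions [L T^-1].
f (frequency) has dimensions [T^-1].
lam (wavelength) has dimensions [L].

Left side: [L]
Right side: [L^2 T^-1]

The two sides have different dimensions, so the equation is NOT dimensionally consistent.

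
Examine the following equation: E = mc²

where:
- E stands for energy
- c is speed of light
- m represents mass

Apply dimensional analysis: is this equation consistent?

Yes

E (energy) has dimensions [L^2 M T^-2].
c (speed of light) has dimensions [L T^-1].
m (mass) has dimensions [M].

Left side: [L^2 M T^-2]
Right side: [L^2 M T^-2]

Both sides have the same dimensions, so the equation is dimensionally consistent.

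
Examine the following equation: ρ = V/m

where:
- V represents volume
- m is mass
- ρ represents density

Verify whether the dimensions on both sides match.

No

V (volume) has dimensions [L^3].
m (mass) has dimensions [M].
ρ (density) has dimensions [L^-3 M].

Left side: [L^-3 M]
Right side: [L^3 M^-1]

The two sides have different dimensions, so the equation is NOT dimensionally consistent.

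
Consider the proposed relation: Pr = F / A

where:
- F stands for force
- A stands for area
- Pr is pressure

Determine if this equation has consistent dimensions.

Yes

F (force) has dimensions [L M T^-2].
A (area) has dimensions [L^2].
Pr (pressure) has dimensions [L^-1 M T^-2].

Left side: [L^-1 M T^-2]
Right side: [L^-1 M T^-2]

Both sides have the same dimensions, so the equation is dimensionally consistent.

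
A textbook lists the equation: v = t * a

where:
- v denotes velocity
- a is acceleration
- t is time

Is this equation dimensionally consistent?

Yes

v (velocity) has dimensions [L T^-1].
a (acceleration) has dimensions [L T^-2].
t (time) has dimensions [T].

Left side: [L T^-1]
Right side: [L T^-1]

Both sides have the same dimensions, so the equation is dimensionally consistent.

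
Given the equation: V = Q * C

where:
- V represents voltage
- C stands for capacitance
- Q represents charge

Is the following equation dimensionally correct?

No

V (voltage) has dimensions [I^-1 L^2 M T^-3].
C (capacitance) has dimensions [I^2 L^-2 M^-1 T^4].
Q (charge) has dimensions [I T].

Left side: [I^-1 L^2 M T^-3]
Right side: [I^3 L^-2 M^-1 T^5]

The two sides have different dimensions, so the equation is NOT dimensionally consistent.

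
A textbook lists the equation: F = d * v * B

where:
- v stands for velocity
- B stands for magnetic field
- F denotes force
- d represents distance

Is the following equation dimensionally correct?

No

v (velocity) has dimensions [L T^-1].
B (magnetic field) has dimensions [I^-1 M T^-2].
F (force) has dimensions [L M T^-2].
d (distance) has dimensions [L].

Left side: [L M T^-2]
Right side: [I^-1 L^2 M T^-3]

The two sides have different dimensions, so the equation is NOT dimensionally consistent.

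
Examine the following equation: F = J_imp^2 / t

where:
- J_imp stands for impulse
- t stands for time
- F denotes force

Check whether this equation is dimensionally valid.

No

J_imp (impulse) has dimensions [L M T^-1].
t (time) has dimensions [T].
F (force) has dimensions [L M T^-2].

Left side: [L M T^-2]
Right side: [L^2 M^2 T^-3]

The two sides have different dimensions, so the equation is NOT dimensionally consistent.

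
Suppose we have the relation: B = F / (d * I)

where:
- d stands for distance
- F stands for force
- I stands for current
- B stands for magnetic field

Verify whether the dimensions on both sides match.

Yes

d (distance) has dimensions [L].
F (force) has dimensions [L M T^-2].
I (current) has dimensions [I].
B (magnetic field) has dimensions [I^-1 M T^-2].

Left side: [I^-1 M T^-2]
Right side: [I^-1 M T^-2]

Both sides have the same dimensions, so the equation is dimensionally consistent.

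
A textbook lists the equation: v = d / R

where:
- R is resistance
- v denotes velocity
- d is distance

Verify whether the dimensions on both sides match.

No

R (resistance) has dimensions [I^-2 L^2 M T^-3].
v (velocity) has dimensions [L T^-1].
d (distance) has dimensions [L].

Left side: [L T^-1]
Right side: [I^2 L^-1 M^-1 T^3]

The two sides have different dimensions, so the equation is NOT dimensionally consistent.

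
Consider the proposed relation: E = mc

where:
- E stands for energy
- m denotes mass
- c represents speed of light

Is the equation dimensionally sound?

No

E (energy) has dimensions [L^2 M T^-2].
m (mass) has dimensions [M].
c (speed of light) has dimensions [L T^-1].

Left side: [L^2 M T^-2]
Right side: [L M T^-1]

The two sides have different dimensions, so the equation is NOT dimensionally consistent.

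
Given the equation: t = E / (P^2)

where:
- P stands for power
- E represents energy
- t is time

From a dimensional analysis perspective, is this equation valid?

No

P (power) has dimensions [L^2 M T^-3].
E (energy) has dimensions [L^2 M T^-2].
t (time) has dimensions [T].

Left side: [T]
Right side: [L^-2 M^-1 T^4]

The two sides have different dimensions, so the equation is NOT dimensionally consistent.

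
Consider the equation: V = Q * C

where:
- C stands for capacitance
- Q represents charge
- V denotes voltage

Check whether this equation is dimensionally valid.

No

C (capacitance) has dimensions [I^2 L^-2 M^-1 T^4].
Q (charge) has dimensions [I T].
V (voltage) has dimensions [I^-1 L^2 M T^-3].

Left side: [I^-1 L^2 M T^-3]
Right side: [I^3 L^-2 M^-1 T^5]

The two sides have different dimensions, so the equation is NOT dimensionally consistent.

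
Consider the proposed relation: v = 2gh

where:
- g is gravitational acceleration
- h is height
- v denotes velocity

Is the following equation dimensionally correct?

No

g (gravitational acceleration) has dimensions [L T^-2].
h (height) has dimensions [L].
v (velocity) has dimensions [L T^-1].

Left side: [L T^-1]
Right side: [L^2 T^-2]

The two sides have different dimensions, so the equation is NOT dimensionally consistent.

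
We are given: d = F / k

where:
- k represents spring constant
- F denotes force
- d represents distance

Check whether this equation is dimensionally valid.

Yes

k (spring constant) has dimensions [M T^-2].
F (force) has dimensions [L M T^-2].
d (distance) has dimensions [L].

Left side: [L]
Right side: [L]

Both sides have the same dimensions, so the equation is dimensionally consistent.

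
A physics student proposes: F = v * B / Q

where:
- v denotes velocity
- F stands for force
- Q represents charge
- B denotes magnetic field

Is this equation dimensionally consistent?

No

v (velocity) has dimensions [L T^-1].
F (force) has dimensions [L M T^-2].
Q (charge) has dimensions [I T].
B (magnetic field) has dimensions [I^-1 M T^-2].

Left side: [L M T^-2]
Right side: [I^-2 L M T^-4]

The two sides have different dimensions, so the equation is NOT dimensionally consistent.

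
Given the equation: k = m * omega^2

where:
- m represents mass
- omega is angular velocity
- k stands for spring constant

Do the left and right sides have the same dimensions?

Yes

m (mass) has dimensions [M].
omega (angular velocity) has dimensions [T^-1].
k (spring constant) has dimensions [M T^-2].

Left side: [M T^-2]
Right side: [M T^-2]

Both sides have the same dimensions, so the equation is dimensionally consistent.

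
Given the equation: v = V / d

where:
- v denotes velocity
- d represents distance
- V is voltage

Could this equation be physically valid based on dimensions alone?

No

v (velocity) has dimensions [L T^-1].
d (distance) has dimensions [L].
V (voltage) has dimensions [I^-1 L^2 M T^-3].

Left side: [L T^-1]
Right side: [I^-1 L M T^-3]

The two sides have different dimensions, so the equation is NOT dimensionally consistent.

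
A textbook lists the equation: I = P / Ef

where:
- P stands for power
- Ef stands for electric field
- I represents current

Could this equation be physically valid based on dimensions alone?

No

P (power) has dimensions [L^2 M T^-3].
Ef (electric field) has dimensions [I^-1 L M T^-3].
I (current) has dimensions [I].

Left side: [I]
Right side: [I L]

The two sides have different dimensions, so the equation is NOT dimensionally consistent.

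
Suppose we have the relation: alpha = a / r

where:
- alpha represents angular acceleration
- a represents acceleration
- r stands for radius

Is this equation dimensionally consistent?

Yes

alpha (angular acceleration) has dimensions [T^-2].
a (acceleration) has dimensions [L T^-2].
r (radius) has dimensions [L].

Left side: [T^-2]
Right side: [T^-2]

Both sides have the same dimensions, so the equation is dimensionally consistent.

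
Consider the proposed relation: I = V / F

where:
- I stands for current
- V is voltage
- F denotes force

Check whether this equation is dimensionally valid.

No

I (current) has dimensions [I].
V (voltage) has dimensions [I^-1 L^2 M T^-3].
F (force) has dimensions [L M T^-2].

Left side: [I]
Right side: [I^-1 L T^-1]

The two sides have different dimensions, so the equation is NOT dimensionally consistent.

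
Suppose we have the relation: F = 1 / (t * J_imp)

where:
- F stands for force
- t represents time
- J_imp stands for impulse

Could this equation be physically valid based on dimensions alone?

No

F (force) has dimensions [L M T^-2].
t (time) has dimensions [T].
J_imp (impulse) has dimensions [L M T^-1].

Left side: [L M T^-2]
Right side: [L^-1 M^-1]

The two sides have different dimensions, so the equation is NOT dimensionally consistent.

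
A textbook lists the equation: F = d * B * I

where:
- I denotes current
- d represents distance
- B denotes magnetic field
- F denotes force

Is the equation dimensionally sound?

Yes

I (current) has dimensions [I].
d (distance) has dimensions [L].
B (magnetic field) has dimensions [I^-1 M T^-2].
F (force) has dimensions [L M T^-2].

Left side: [L M T^-2]
Right side: [L M T^-2]

Both sides have the same dimensions, so the equation is dimensionally consistent.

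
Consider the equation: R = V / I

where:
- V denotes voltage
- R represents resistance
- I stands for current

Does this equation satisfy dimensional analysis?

Yes

V (voltage) has dimensions [I^-1 L^2 M T^-3].
R (resistance) has dimensions [I^-2 L^2 M T^-3].
I (current) has dimensions [I].

Left side: [I^-2 L^2 M T^-3]
Right side: [I^-2 L^2 M T^-3]

Both sides have the same dimensions, so the equation is dimensionally consistent.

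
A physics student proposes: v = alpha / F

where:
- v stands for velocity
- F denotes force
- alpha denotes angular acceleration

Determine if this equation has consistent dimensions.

No

v (velocity) has dimensions [L T^-1].
F (force) has dimensions [L M T^-2].
alpha (angular acceleration) has dimensions [T^-2].

Left side: [L T^-1]
Right side: [L^-1 M^-1]

The two sides have different dimensions, so the equation is NOT dimensionally consistent.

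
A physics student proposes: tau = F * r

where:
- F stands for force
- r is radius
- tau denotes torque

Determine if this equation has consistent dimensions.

Yes

F (force) has dimensions [L M T^-2].
r (radius) has dimensions [L].
tau (torque) has dimensions [L^2 M T^-2].

Left side: [L^2 M T^-2]
Right side: [L^2 M T^-2]

Both sides have the same dimensions, so the equation is dimensionally consistent.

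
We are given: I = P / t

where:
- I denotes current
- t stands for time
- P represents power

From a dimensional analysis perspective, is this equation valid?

No

I (current) has dimensions [I].
t (time) has dimensions [T].
P (power) has dimensions [L^2 M T^-3].

Left side: [I]
Right side: [L^2 M T^-4]

The two sides have different dimensions, so the equation is NOT dimensionally consistent.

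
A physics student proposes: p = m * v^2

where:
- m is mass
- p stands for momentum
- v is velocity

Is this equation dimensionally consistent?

No

m (mass) has dimensions [M].
p (momentum) has dimensions [L M T^-1].
v (velocity) has dimensions [L T^-1].

Left side: [L M T^-1]
Right side: [L^2 M T^-2]

The two sides have different dimensions, so the equation is NOT dimensionally consistent.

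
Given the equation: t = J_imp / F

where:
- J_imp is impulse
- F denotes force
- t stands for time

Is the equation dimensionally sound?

Yes

J_imp (impulse) has dimensions [L M T^-1].
F (force) has dimensions [L M T^-2].
t (time) has dimensions [T].

Left side: [T]
Right side: [T]

Both sides have the same dimensions, so the equation is dimensionally consistent.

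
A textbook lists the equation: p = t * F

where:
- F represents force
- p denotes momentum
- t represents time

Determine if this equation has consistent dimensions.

Yes

F (force) has dimensions [L M T^-2].
p (momentum) has dimensions [L M T^-1].
t (time) has dimensions [T].

Left side: [L M T^-1]
Right side: [L M T^-1]

Both sides have the same dimensions, so the equation is dimensionally consistent.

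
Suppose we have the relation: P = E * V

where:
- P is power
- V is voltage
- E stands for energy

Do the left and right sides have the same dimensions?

No

P (power) has dimensions [L^2 M T^-3].
V (voltage) has dimensions [I^-1 L^2 M T^-3].
E (energy) has dimensions [L^2 M T^-2].

Left side: [L^2 M T^-3]
Right side: [I^-1 L^4 M^2 T^-5]

The two sides have different dimensions, so the equation is NOT dimensionally consistent.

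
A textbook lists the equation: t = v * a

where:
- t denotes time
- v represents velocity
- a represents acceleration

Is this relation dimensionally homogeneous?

No

t (time) has dimensions [T].
v (velocity) has dimensions [L T^-1].
a (acceleration) has dimensions [L T^-2].

Left side: [T]
Right side: [L^2 T^-3]

The two sides have different dimensions, so the equation is NOT dimensionally consistent.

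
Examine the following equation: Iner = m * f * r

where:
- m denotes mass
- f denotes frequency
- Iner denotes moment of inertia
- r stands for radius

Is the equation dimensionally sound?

No

m (mass) has dimensions [M].
f (frequency) has dimensions [T^-1].
Iner (moment of inertia) has dimensions [L^2 M].
r (radius) has dimensions [L].

Left side: [L^2 M]
Right side: [L M T^-1]

The two sides have different dimensions, so the equation is NOT dimensionally consistent.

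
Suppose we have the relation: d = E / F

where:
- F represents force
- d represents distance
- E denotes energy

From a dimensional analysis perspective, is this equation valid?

Yes

F (force) has dimensions [L M T^-2].
d (distance) has dimensions [L].
E (energy) has dimensions [L^2 M T^-2].

Left side: [L]
Right side: [L]

Both sides have the same dimensions, so the equation is dimensionally consistent.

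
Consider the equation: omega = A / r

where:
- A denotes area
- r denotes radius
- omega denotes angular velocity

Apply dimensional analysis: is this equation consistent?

No

A (area) has dimensions [L^2].
r (radius) has dimensions [L].
omega (angular velocity) has dimensions [T^-1].

Left side: [T^-1]
Right side: [L]

The two sides have different dimensions, so the equation is NOT dimensionally consistent.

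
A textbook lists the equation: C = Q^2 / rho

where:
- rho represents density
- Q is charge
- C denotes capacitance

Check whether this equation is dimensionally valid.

No

rho (density) has dimensions [L^-3 M].
Q (charge) has dimensions [I T].
C (capacitance) has dimensions [I^2 L^-2 M^-1 T^4].

Left side: [I^2 L^-2 M^-1 T^4]
Right side: [I^2 L^3 M^-1 T^2]

The two sides have different dimensions, so the equation is NOT dimensionally consistent.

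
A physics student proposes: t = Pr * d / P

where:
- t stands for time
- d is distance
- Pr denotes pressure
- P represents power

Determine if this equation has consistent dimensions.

No

t (time) has dimensions [T].
d (distance) has dimensions [L].
Pr (pressure) has dimensions [L^-1 M T^-2].
P (power) has dimensions [L^2 M T^-3].

Left side: [T]
Right side: [L^-2 T]

The two sides have different dimensions, so the equation is NOT dimensionally consistent.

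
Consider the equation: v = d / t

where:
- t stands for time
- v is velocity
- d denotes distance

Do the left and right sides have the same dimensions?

Yes

t (time) has dimensions [T].
v (velocity) has dimensions [L T^-1].
d (distance) has dimensions [L].

Left side: [L T^-1]
Right side: [L T^-1]

Both sides have the same dimensions, so the equation is dimensionally consistent.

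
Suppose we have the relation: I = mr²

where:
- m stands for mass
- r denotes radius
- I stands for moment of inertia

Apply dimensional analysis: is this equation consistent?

Yes

m (mass) has dimensions [M].
r (radius) has dimensions [L].
I (moment of inertia) has dimensions [L^2 M].

Left side: [L^2 M]
Right side: [L^2 M]

Both sides have the same dimensions, so the equation is dimensionally consistent.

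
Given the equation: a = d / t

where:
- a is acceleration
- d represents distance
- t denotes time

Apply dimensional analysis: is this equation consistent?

No

a (acceleration) has dimensions [L T^-2].
d (distance) has dimensions [L].
t (time) has dimensions [T].

Left side: [L T^-2]
Right side: [L T^-1]

The two sides have different dimensions, so the equation is NOT dimensionally consistent.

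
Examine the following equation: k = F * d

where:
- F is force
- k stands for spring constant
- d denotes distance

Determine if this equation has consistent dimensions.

No

F (force) has dimensions [L M T^-2].
k (spring constant) has dimensions [M T^-2].
d (distance) has dimensions [L].

Left side: [M T^-2]
Right side: [L^2 M T^-2]

The two sides have different dimensions, so the equation is NOT dimensionally consistent.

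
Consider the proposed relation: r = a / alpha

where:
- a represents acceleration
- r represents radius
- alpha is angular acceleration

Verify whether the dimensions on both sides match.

Yes

a (acceleration) has dimensions [L T^-2].
r (radius) has dimensions [L].
alpha (angular acceleration) has dimensions [T^-2].

Left side: [L]
Right side: [L]

Both sides have the same dimensions, so the equation is dimensionally consistent.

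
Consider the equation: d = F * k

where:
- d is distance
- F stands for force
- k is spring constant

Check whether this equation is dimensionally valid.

No

d (distance) has dimensions [L].
F (force) has dimensions [L M T^-2].
k (spring constant) has dimensions [M T^-2].

Left side: [L]
Right side: [L M^2 T^-4]

The two sides have different dimensions, so the equation is NOT dimensionally consistent.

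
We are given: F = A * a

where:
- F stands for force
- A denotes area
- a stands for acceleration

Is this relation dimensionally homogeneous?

No

F (force) has dimensions [L M T^-2].
A (area) has dimensions [L^2].
a (acceleration) has dimensions [L T^-2].

Left side: [L M T^-2]
Right side: [L^3 T^-2]

The two sides have different dimensions, so the equation is NOT dimensionally consistent.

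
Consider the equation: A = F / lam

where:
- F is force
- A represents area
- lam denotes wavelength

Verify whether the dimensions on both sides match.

No

F (force) has dimensions [L M T^-2].
A (area) has dimensions [L^2].
lam (wavelength) has dimensions [L].

Left side: [L^2]
Right side: [M T^-2]

The two sides have different dimensions, so the equation is NOT dimensionally consistent.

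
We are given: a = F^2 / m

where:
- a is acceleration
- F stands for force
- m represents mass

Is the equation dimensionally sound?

No

a (acceleration) has dimensions [L T^-2].
F (force) has dimensions [L M T^-2].
m (mass) has dimensions [M].

Left side: [L T^-2]
Right side: [L^2 M T^-4]

The two sides have different dimensions, so the equation is NOT dimensionally consistent.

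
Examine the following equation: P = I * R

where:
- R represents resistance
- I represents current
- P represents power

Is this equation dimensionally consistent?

No

R (resistance) has dimensions [I^-2 L^2 M T^-3].
I (current) has dimensions [I].
P (power) has dimensions [L^2 M T^-3].

Left side: [L^2 M T^-3]
Right side: [I^-1 L^2 M T^-3]

The two sides have different dimensions, so the equation is NOT dimensionally consistent.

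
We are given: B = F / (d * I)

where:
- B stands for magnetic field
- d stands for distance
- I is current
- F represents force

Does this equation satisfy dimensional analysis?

Yes

B (magnetic field) has dimensions [I^-1 M T^-2].
d (distance) has dimensions [L].
I (current) has dimensions [I].
F (force) has dimensions [L M T^-2].

Left side: [I^-1 M T^-2]
Right side: [I^-1 M T^-2]

Both sides have the same dimensions, so the equation is dimensionally consistent.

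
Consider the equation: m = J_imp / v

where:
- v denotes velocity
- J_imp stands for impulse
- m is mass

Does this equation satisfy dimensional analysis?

Yes

v (velocity) has dimensions [L T^-1].
J_imp (impulse) has dimensions [L M T^-1].
m (mass) has dimensions [M].

Left side: [M]
Right side: [M]

Both sides have the same dimensions, so the equation is dimensionally consistent.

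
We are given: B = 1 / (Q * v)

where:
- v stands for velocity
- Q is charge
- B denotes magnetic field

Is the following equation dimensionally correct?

No

v (velocity) has dimensions [L T^-1].
Q (charge) has dimensions [I T].
B (magnetic field) has dimensions [I^-1 M T^-2].

Left side: [I^-1 M T^-2]
Right side: [I^-1 L^-1]

The two sides have different dimensions, so the equation is NOT dimensionally consistent.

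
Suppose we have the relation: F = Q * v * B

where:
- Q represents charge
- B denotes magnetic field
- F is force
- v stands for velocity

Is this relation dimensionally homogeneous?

Yes

Q (charge) has dimensions [I T].
B (magnetic field) has dimensions [I^-1 M T^-2].
F (force) has dimensions [L M T^-2].
v (velocity) has dimensions [L T^-1].

Left side: [L M T^-2]
Right side: [L M T^-2]

Both sides have the same dimensions, so the equation is dimensionally consistent.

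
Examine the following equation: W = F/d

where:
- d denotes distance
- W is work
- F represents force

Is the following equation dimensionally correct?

No

d (distance) has dimensions [L].
W (work) has dimensions [L^2 M T^-2].
F (force) has dimensions [L M T^-2].

Left side: [L^2 M T^-2]
Right side: [M T^-2]

The two sides have different dimensions, so the equation is NOT dimensionally consistent.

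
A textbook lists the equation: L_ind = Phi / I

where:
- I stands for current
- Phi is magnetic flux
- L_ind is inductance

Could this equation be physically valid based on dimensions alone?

Yes

I (current) has dimensions [I].
Phi (magnetic flux) has dimensions [I^-1 L^2 M T^-2].
L_ind (inductance) has dimensions [I^-2 L^2 M T^-2].

Left side: [I^-2 L^2 M T^-2]
Right side: [I^-2 L^2 M T^-2]

Both sides have the same dimensions, so the equation is dimensionally consistent.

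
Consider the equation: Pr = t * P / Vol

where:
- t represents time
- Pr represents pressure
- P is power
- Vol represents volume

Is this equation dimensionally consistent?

Yes

t (time) has dimensions [T].
Pr (pressure) has dimensions [L^-1 M T^-2].
P (power) has dimensions [L^2 M T^-3].
Vol (volume) has dimensions [L^3].

Left side: [L^-1 M T^-2]
Right side: [L^-1 M T^-2]

Both sides have the same dimensions, so the equation is dimensionally consistent.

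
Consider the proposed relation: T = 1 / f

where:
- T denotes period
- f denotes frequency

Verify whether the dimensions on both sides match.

Yes

T (period) has dimensions [T].
f (frequency) has dimensions [T^-1].

Left side: [T]
Right side: [T]

Both sides have the same dimensions, so the equation is dimensionally consistent.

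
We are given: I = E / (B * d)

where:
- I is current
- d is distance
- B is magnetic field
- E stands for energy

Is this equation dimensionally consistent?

No

I (current) has dimensions [I].
d (distance) has dimensions [L].
B (magnetic field) has dimensions [I^-1 M T^-2].
E (energy) has dimensions [L^2 M T^-2].

Left side: [I]
Right side: [I L]

The two sides have different dimensions, so the equation is NOT dimensionally consistent.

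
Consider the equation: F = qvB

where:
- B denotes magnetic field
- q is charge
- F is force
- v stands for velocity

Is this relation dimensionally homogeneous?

Yes

B (magnetic field) has dimensions [I^-1 M T^-2].
q (charge) has dimensions [I T].
F (force) has dimensions [L M T^-2].
v (velocity) has dimensions [L T^-1].

Left side: [L M T^-2]
Right side: [L M T^-2]

Both sides have the same dimensions, so the equation is dimensionally consistent.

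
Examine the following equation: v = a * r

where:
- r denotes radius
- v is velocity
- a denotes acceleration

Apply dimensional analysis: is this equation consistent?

No

r (radius) has dimensions [L].
v (velocity) has dimensions [L T^-1].
a (acceleration) has dimensions [L T^-2].

Left side: [L T^-1]
Right side: [L^2 T^-2]

The two sides have different dimensions, so the equation is NOT dimensionally consistent.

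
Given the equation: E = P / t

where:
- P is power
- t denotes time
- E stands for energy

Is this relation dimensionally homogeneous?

No

P (power) has dimensions [L^2 M T^-3].
t (time) has dimensions [T].
E (energy) has dimensions [L^2 M T^-2].

Left side: [L^2 M T^-2]
Right side: [L^2 M T^-4]

The two sides have different dimensions, so the equation is NOT dimensionally consistent.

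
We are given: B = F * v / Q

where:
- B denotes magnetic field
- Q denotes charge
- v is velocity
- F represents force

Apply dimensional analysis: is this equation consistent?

No

B (magnetic field) has dimensions [I^-1 M T^-2].
Q (charge) has dimensions [I T].
v (velocity) has dimensions [L T^-1].
F (force) has dimensions [L M T^-2].

Left side: [I^-1 M T^-2]
Right side: [I^-1 L^2 M T^-4]

The two sides have different dimensions, so the equation is NOT dimensionally consistent.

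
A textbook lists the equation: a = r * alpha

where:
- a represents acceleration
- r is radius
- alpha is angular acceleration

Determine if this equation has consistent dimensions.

Yes

a (acceleration) has dimensions [L T^-2].
r (radius) has dimensions [L].
alpha (angular acceleration) has dimensions [T^-2].

Left side: [L T^-2]
Right side: [L T^-2]

Both sides have the same dimensions, so the equation is dimensionally consistent.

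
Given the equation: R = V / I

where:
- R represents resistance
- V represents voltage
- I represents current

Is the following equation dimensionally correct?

Yes

R (resistance) has dimensions [I^-2 L^2 M T^-3].
V (voltage) has dimensions [I^-1 L^2 M T^-3].
I (current) has dimensions [I].

Left side: [I^-2 L^2 M T^-3]
Right side: [I^-2 L^2 M T^-3]

Both sides have the same dimensions, so the equation is dimensionally consistent.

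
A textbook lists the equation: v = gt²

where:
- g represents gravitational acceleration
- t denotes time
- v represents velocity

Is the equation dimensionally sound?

No

g (gravitational acceleration) has dimensions [L T^-2].
t (time) has dimensions [T].
v (velocity) has dimensions [L T^-1].

Left side: [L T^-1]
Right side: [L]

The two sides have different dimensions, so the equation is NOT dimensionally consistent.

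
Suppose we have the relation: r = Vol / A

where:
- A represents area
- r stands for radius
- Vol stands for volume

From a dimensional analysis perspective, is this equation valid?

Yes

A (area) has dimensions [L^2].
r (radius) has dimensions [L].
Vol (volume) has dimensions [L^3].

Left side: [L]
Right side: [L]

Both sides have the same dimensions, so the equation is dimensionally consistent.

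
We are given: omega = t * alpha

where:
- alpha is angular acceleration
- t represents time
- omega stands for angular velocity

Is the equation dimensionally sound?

Yes

alpha (angular acceleration) has dimensions [T^-2].
t (time) has dimensions [T].
omega (angular velocity) has dimensions [T^-1].

Left side: [T^-1]
Right side: [T^-1]

Both sides have the same dimensions, so the equation is dimensionally consistent.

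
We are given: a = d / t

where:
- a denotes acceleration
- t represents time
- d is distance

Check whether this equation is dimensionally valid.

No

a (acceleration) has dimensions [L T^-2].
t (time) has dimensions [T].
d (distance) has dimensions [L].

Left side: [L T^-2]
Right side: [L T^-1]

The two sides have different dimensions, so the equation is NOT dimensionally consistent.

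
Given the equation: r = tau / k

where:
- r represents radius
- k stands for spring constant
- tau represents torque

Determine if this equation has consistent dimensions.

No

r (radius) has dimensions [L].
k (spring constant) has dimensions [M T^-2].
tau (torque) has dimensions [L^2 M T^-2].

Left side: [L]
Right side: [L^2]

The two sides have different dimensions, so the equation is NOT dimensionally consistent.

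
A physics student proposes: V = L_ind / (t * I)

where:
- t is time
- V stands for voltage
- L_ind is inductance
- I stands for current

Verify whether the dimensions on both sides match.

No

t (time) has dimensions [T].
V (voltage) has dimensions [I^-1 L^2 M T^-3].
L_ind (inductance) has dimensions [I^-2 L^2 M T^-2].
I (current) has dimensions [I].

Left side: [I^-1 L^2 M T^-3]
Right side: [I^-3 L^2 M T^-3]

The two sides have different dimensions, so the equation is NOT dimensionally consistent.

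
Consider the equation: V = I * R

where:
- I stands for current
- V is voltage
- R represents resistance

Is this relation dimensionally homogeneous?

Yes

I (current) has dimensions [I].
V (voltage) has dimensions [I^-1 L^2 M T^-3].
R (resistance) has dimensions [I^-2 L^2 M T^-3].

Left side: [I^-1 L^2 M T^-3]
Right side: [I^-1 L^2 M T^-3]

Both sides have the same dimensions, so the equation is dimensionally consistent.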